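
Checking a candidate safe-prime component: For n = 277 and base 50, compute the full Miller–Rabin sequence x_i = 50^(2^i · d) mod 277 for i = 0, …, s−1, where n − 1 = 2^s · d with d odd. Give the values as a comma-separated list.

217, 276

n − 1 = 276 = 2^2 · 69, so s = 2 and d = 69.
x_0 = 50^69 mod 277 = 217.
x_1 = 217^2 mod 277 = 276.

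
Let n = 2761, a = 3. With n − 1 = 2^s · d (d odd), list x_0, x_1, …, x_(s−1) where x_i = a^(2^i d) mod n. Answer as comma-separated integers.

1629, 320, 243

n − 1 = 2760 = 2^3 · 345, so s = 3 and d = 345.
x_0 = 3^345 mod 2761 = 1629.
x_1 = 1629^2 mod 2761 = 320.
x_2 = 320^2 mod 2761 = 243.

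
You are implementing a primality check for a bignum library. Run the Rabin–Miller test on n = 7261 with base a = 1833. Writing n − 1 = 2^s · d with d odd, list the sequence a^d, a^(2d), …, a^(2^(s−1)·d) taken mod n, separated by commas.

1375, 2765

n − 1 = 7260 = 2^2 · 1815, so s = 2 and d = 1815.
x_0 = 1833^1815 mod 7261 = 1375.
x_1 = 1375^2 mod 7261 = 2765.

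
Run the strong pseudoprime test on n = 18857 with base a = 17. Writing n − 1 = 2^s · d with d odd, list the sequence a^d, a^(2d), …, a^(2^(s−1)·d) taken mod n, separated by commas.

n − 1 = 18856 = 2^3 · 2357, so s = 3 and d = 2357.
x_0 = 17^2357 mod 18857 = 7553.
x_1 = 7553^2 mod 18857 = 5384.
x_2 = 5384^2 mod 18857 = 4247.

7553, 5384, 4247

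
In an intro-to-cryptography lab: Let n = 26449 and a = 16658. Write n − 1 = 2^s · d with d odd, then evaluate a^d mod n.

n − 1 = 26448 = 2^4 · 1653, so s = 4 and d = 1653.
16658^1653 mod 26449 = 13864.

13864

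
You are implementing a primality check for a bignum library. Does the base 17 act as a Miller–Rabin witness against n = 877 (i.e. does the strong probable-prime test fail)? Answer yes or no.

n − 1 = 876 = 2^2 · 219, so s = 2 and d = 219.
x_0 = 17^219 mod 877 = 151.
x_0 is neither 1 nor 876, so continue squaring.
x_1 = 151^2 mod 877 = 876.
x_1 ≡ −1, so 17 is not a witness.

no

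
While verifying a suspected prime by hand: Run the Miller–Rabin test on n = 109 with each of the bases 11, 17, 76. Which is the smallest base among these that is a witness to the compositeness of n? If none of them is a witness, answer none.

none

n − 1 = 108 = 2^2 · 27, so s = 2 and d = 27.
Base 11: x_0 = 11^27 mod 109 = 76. x_0 is neither 1 nor 108, so continue squaring. x_1 = 76^2 mod 109 = 108. x_1 ≡ −1, so 11 is not a witness.
Base 17: x_0 = 17^27 mod 109 = 33. x_0 is neither 1 nor 108, so continue squaring. x_1 = 33^2 mod 109 = 108. x_1 ≡ −1, so 17 is not a witness.
Base 76: x_0 = 76^27 mod 109 = 33. x_0 is neither 1 nor 108, so continue squaring. x_1 = 33^2 mod 109 = 108. x_1 ≡ −1, so 76 is not a witness.
No listed base is a witness for 109.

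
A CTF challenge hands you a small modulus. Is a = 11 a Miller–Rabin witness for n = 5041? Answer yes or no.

no

n − 1 = 5040 = 2^4 · 315, so s = 4 and d = 315.
Repeated squaring mod 5041: 11^1 ≡ 11, 11^2 ≡ 121, 11^4 ≡ 4559, 11^8 ≡ 438, 11^16 ≡ 286, 11^32 ≡ 1140, 11^64 ≡ 4063, 11^128 ≡ 3735, 11^256 ≡ 1778.
315 = 256 + 32 + 16 + 8 + 2 + 1, so 11^315 ≡ 1778·1140·286·438·121·11 ≡ 5040 (mod 5041).
x_0 = 11^315 mod 5041 = 5040.
x_0 = 5040 ≡ −1, so 11 is not a witness.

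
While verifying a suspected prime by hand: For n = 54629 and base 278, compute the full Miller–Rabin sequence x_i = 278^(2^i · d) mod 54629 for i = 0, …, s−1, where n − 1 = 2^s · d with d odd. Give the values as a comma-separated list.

n − 1 = 54628 = 2^2 · 13657, so s = 2 and d = 13657.
x_0 = 278^13657 mod 54629 = 54628.
x_1 = 54628^2 mod 54629 = 1.

54628, 1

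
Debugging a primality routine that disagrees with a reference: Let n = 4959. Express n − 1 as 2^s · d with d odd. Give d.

Halving: 4958 → 2479; 2479 is odd.
So 4958 = 2^1 · 2479.

2479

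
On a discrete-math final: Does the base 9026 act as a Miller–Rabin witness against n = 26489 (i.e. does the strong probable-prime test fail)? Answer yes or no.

no

n − 1 = 26488 = 2^3 · 3311, so s = 3 and d = 3311.
x_0 = 9026^3311 mod 26489 = 14166.
x_0 is neither 1 nor 26488, so continue squaring.
x_1 = 14166^2 mod 26489 = 21381.
x_2 = 21381^2 mod 26489 = 26488.
x_2 ≡ −1, so 9026 is not a witness.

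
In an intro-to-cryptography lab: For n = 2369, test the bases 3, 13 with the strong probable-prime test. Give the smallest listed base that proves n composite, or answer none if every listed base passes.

3

n − 1 = 2368 = 2^6 · 37, so s = 6 and d = 37.
Base 3: x_0 = 3^37 mod 2369 = 748. x_0 is neither 1 nor 2368, so continue squaring. x_1 = 748^2 mod 2369 = 420. x_2 = 420^2 mod 2369 = 1094. x_3 = 1094^2 mod 2369 = 491. x_4 = 491^2 mod 2369 = 1812. x_5 = 1812^2 mod 2369 = 2279. Reached i = s−1 = 5 without hitting −1: 3 is a Miller–Rabin witness and 2369 is composite.
Base 13: x_0 = 13^37 mod 2369 = 961. x_0 is neither 1 nor 2368, so continue squaring. x_1 = 961^2 mod 2369 = 1980. x_2 = 1980^2 mod 2369 = 2074. x_3 = 2074^2 mod 2369 = 1741. x_4 = 1741^2 mod 2369 = 1130. x_5 = 1130^2 mod 2369 = 9. Reached i = s−1 = 5 without hitting −1: 13 is a Miller–Rabin witness and 2369 is composite.
The smallest witness among the given bases is 3.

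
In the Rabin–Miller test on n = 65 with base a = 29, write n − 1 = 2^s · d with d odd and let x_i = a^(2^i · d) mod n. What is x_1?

n − 1 = 64 = 2^6 · 1, so s = 6 and d = 1.
x_0 = 29^1 mod 65 = 29.
x_1 = 29^2 mod 65 = 61.

61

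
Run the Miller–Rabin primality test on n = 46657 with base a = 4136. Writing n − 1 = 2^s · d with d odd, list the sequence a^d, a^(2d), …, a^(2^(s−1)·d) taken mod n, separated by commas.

3879, 23087, 1, 1, 1, 1

n − 1 = 46656 = 2^6 · 729, so s = 6 and d = 729.
x_0 = 4136^729 mod 46657 = 3879.
x_1 = 3879^2 mod 46657 = 23087.
x_2 = 23087^2 mod 46657 = 1.
x_3 = 1^2 mod 46657 = 1.
x_4 = 1^2 mod 46657 = 1.
x_5 = 1^2 mod 46657 = 1.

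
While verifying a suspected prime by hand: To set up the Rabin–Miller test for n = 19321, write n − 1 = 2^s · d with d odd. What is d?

Halving: 19320 → 9660 → 4830 → 2415; 2415 is odd.
So 19320 = 2^3 · 2415.

2415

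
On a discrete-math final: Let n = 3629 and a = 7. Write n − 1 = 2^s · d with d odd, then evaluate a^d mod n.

3389

n − 1 = 3628 = 2^2 · 907, so s = 2 and d = 907.
7^907 mod 3629 = 3389.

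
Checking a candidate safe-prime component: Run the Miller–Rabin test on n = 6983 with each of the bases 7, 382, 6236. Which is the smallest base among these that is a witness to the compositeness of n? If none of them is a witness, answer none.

none

n − 1 = 6982 = 2^1 · 3491, so s = 1 and d = 3491.
Base 7: x_0 = 7^3491 mod 6983 = 6982. x_0 = 6982 ≡ −1, so 7 is not a witness.
Base 382: x_0 = 382^3491 mod 6983 = 6982. x_0 = 6982 ≡ −1, so 382 is not a witness.
Base 6236: x_0 = 6236^3491 mod 6983 = 1. x_0 = 1, so 6236 is not a witness.
No listed base is a witness for 6983.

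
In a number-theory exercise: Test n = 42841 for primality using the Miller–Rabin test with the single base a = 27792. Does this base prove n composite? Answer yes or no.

no

n − 1 = 42840 = 2^3 · 5355, so s = 3 and d = 5355.
x_0 = 27792^5355 mod 42841 = 37389.
x_0 is neither 1 nor 42840, so continue squaring.
x_1 = 37389^2 mod 42841 = 35491.
x_2 = 35491^2 mod 42841 = 42840.
x_2 ≡ −1, so 27792 is not a witness.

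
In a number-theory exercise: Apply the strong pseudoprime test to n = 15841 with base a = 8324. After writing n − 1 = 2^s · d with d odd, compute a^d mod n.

1

n − 1 = 15840 = 2^5 · 495, so s = 5 and d = 495.
Repeated squaring mod 15841: 8324^1 ≡ 8324, 8324^2 ≡ 442, 8324^4 ≡ 5272, 8324^8 ≡ 8870, 8324^16 ≡ 10494, 8324^32 ≡ 13245, 8324^64 ≡ 6791, 8324^128 ≡ 4530, 8324^256 ≡ 6805.
495 = 256 + 128 + 64 + 32 + 8 + 4 + 2 + 1, so 8324^495 ≡ 6805·4530·6791·13245·8870·5272·442·8324 ≡ 1 (mod 15841).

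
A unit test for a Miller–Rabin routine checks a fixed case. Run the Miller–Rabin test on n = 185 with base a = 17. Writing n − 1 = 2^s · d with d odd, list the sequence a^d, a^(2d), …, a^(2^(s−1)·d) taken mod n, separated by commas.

n − 1 = 184 = 2^3 · 23, so s = 3 and d = 23.
x_0 = 17^23 mod 185 = 18.
x_1 = 18^2 mod 185 = 139.
x_2 = 139^2 mod 185 = 81.

18, 139, 81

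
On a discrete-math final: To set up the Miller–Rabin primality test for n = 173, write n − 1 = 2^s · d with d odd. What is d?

Halving: 172 → 86 → 43; 43 is odd.
So 172 = 2^2 · 43.

43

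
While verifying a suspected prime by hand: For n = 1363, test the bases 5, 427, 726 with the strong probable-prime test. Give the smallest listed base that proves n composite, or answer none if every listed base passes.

5

n − 1 = 1362 = 2^1 · 681, so s = 1 and d = 681.
Base 5: x_0 = 5^681 mod 1363 = 584. x_0 ∉ {1, 1362} and s = 1, so 5 is a Miller–Rabin witness and 1363 is composite.
Base 427: x_0 = 427^681 mod 1363 = 1348. x_0 ∉ {1, 1362} and s = 1, so 427 is a Miller–Rabin witness and 1363 is composite.
Base 726: x_0 = 726^681 mod 1363 = 523. x_0 ∉ {1, 1362} and s = 1, so 726 is a Miller–Rabin witness and 1363 is composite.
The smallest witness among the given bases is 5.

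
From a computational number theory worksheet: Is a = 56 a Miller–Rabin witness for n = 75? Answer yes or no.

yes

n − 1 = 74 = 2^1 · 37, so s = 1 and d = 37.
Repeated squaring mod 75: 56^1 ≡ 56, 56^2 ≡ 61, 56^4 ≡ 46, 56^8 ≡ 16, 56^16 ≡ 31, 56^32 ≡ 61.
37 = 32 + 4 + 1, so 56^37 ≡ 61·46·56 ≡ 11 (mod 75).
x_0 = 56^37 mod 75 = 11.
x_0 ∉ {1, 74} and s = 1, so 56 is a Miller–Rabin witness and 75 is composite.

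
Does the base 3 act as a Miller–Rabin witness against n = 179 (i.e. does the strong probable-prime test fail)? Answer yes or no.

no

n − 1 = 178 = 2^1 · 89, so s = 1 and d = 89.
x_0 = 3^89 mod 179 = 1.
x_0 = 1, so 3 is not a witness.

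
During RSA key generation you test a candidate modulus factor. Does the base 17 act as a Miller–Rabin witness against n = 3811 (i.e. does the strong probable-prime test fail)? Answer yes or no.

n − 1 = 3810 = 2^1 · 1905, so s = 1 and d = 1905.
x_0 = 17^1905 mod 3811 = 1503.
x_0 ∉ {1, 3810} and s = 1, so 17 is a Miller–Rabin witness and 3811 is composite.

yes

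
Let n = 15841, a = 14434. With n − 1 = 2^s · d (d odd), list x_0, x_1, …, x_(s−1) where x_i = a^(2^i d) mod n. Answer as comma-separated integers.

n − 1 = 15840 = 2^5 · 495, so s = 5 and d = 495.
x_0 = 14434^495 mod 15841 = 1365.
x_1 = 1365^2 mod 15841 = 9828.
x_2 = 9828^2 mod 15841 = 7007.
x_3 = 7007^2 mod 15841 = 6790.
x_4 = 6790^2 mod 15841 = 6790.

1365, 9828, 7007, 6790, 6790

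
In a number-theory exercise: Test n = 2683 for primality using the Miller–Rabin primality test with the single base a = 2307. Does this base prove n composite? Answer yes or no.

no

n − 1 = 2682 = 2^1 · 1341, so s = 1 and d = 1341.
x_0 = 2307^1341 mod 2683 = 2682.
x_0 = 2682 ≡ −1, so 2307 is not a witness.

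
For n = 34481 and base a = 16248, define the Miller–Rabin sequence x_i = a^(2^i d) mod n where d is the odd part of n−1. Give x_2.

25255

n − 1 = 34480 = 2^4 · 2155, so s = 4 and d = 2155.
x_0 = 16248^2155 mod 34481 = 26459.
x_1 = 26459^2 mod 34481 = 10938.
x_2 = 10938^2 mod 34481 = 25255.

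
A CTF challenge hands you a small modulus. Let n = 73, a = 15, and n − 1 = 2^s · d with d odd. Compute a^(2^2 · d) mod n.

72

n − 1 = 72 = 2^3 · 9, so s = 3 and d = 9.
x_0 = 15^9 mod 73 = 22.
x_1 = 22^2 mod 73 = 46.
x_2 = 46^2 mod 73 = 72.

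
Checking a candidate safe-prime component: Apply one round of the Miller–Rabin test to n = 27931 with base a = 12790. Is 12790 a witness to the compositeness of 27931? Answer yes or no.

n − 1 = 27930 = 2^1 · 13965, so s = 1 and d = 13965.
x_0 = 12790^13965 mod 27931 = 5178.
x_0 ∉ {1, 27930} and s = 1, so 12790 is a Miller–Rabin witness and 27931 is composite.

yes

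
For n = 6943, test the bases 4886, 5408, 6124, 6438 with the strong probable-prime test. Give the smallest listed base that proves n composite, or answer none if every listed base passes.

5408

n − 1 = 6942 = 2^1 · 3471, so s = 1 and d = 3471.
Base 4886: x_0 = 4886^3471 mod 6943 = 1. x_0 = 1, so 4886 is not a witness.
Base 5408: x_0 = 5408^3471 mod 6943 = 2567. x_0 ∉ {1, 6942} and s = 1, so 5408 is a Miller–Rabin witness and 6943 is composite.
Base 6124: x_0 = 6124^3471 mod 6943 = 1642. x_0 ∉ {1, 6942} and s = 1, so 6124 is a Miller–Rabin witness and 6943 is composite.
Base 6438: x_0 = 6438^3471 mod 6943 = 6942. x_0 = 6942 ≡ −1, so 6438 is not a witness.
The smallest witness among the given bases is 5408.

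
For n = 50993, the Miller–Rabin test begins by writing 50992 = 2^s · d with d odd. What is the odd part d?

3187

Halving: 50992 → 25496 → 12748 → 6374 → 3187; 3187 is odd.
So 50992 = 2^4 · 3187.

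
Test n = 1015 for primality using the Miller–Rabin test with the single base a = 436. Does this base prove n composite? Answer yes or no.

n − 1 = 1014 = 2^1 · 507, so s = 1 and d = 507.
x_0 = 436^507 mod 1015 = 1.
x_0 = 1, so 436 is not a witness.

no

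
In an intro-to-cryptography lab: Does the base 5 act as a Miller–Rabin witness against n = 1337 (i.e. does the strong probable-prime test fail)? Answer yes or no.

n − 1 = 1336 = 2^3 · 167, so s = 3 and d = 167.
By repeated squaring, 5^167 ≡ 1326 (mod 1337).
x_0 = 5^167 mod 1337 = 1326.
x_0 is neither 1 nor 1336, so continue squaring.
x_1 = 1326^2 mod 1337 = 121.
x_2 = 121^2 mod 1337 = 1271.
Reached i = s−1 = 2 without hitting −1: 5 is a Miller–Rabin witness and 1337 is composite.

yes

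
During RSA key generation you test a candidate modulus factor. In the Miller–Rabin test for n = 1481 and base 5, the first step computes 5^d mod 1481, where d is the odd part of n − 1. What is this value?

465

n − 1 = 1480 = 2^3 · 185, so s = 3 and d = 185.
5^185 mod 1481 = 465.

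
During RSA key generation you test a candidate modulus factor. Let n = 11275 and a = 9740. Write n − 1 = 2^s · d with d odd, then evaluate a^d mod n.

n − 1 = 11274 = 2^1 · 5637, so s = 1 and d = 5637.
Repeated squaring mod 11275: 9740^1 ≡ 9740, 9740^2 ≡ 11025, 9740^4 ≡ 6125, 9740^8 ≡ 3700, 9740^16 ≡ 2150, 9740^32 ≡ 11025, 9740^64 ≡ 6125, 9740^128 ≡ 3700, 9740^256 ≡ 2150, 9740^512 ≡ 11025, 9740^1024 ≡ 6125, 9740^2048 ≡ 3700, 9740^4096 ≡ 2150.
5637 = 4096 + 1024 + 512 + 4 + 1, so 9740^5637 ≡ 2150·6125·11025·6125·9740 ≡ 3325 (mod 11275).

3325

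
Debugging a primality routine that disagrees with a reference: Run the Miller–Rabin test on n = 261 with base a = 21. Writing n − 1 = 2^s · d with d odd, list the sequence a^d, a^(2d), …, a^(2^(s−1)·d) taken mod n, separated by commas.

72, 225

n − 1 = 260 = 2^2 · 65, so s = 2 and d = 65.
x_0 = 21^65 mod 261 = 72.
x_1 = 72^2 mod 261 = 225.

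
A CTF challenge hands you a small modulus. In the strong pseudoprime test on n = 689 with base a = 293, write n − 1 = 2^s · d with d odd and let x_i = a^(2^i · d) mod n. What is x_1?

n − 1 = 688 = 2^4 · 43, so s = 4 and d = 43.
x_0 = 293^43 mod 689 = 227.
x_1 = 227^2 mod 689 = 543.

543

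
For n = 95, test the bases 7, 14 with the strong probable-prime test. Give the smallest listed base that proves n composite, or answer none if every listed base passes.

n − 1 = 94 = 2^1 · 47, so s = 1 and d = 47.
Base 7: x_0 = 7^47 mod 95 = 68. x_0 ∉ {1, 94} and s = 1, so 7 is a Miller–Rabin witness and 95 is composite.
Base 14: x_0 = 14^47 mod 95 = 89. x_0 ∉ {1, 94} and s = 1, so 14 is a Miller–Rabin witness and 95 is composite.
The smallest witness among the given bases is 7.

7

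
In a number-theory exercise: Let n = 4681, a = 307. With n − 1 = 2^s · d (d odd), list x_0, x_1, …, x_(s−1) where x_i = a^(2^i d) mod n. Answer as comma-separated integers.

1272, 3039, 4589

n − 1 = 4680 = 2^3 · 585, so s = 3 and d = 585.
x_0 = 307^585 mod 4681 = 1272.
x_1 = 1272^2 mod 4681 = 3039.
x_2 = 3039^2 mod 4681 = 4589.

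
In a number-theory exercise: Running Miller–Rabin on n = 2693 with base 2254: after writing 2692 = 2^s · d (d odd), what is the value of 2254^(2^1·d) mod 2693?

2692

n − 1 = 2692 = 2^2 · 673, so s = 2 and d = 673.
x_0 = 2254^673 mod 2693 = 859.
x_1 = 859^2 mod 2693 = 2692.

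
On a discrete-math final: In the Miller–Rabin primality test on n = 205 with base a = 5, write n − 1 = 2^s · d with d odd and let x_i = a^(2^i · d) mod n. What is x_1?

n − 1 = 204 = 2^2 · 51, so s = 2 and d = 51.
x_0 = 5^51 mod 205 = 200.
x_1 = 200^2 mod 205 = 25.

25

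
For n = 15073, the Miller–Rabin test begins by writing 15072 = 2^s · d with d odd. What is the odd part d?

Halving: 15072 → 7536 → 3768 → 1884 → 942 → 471; 471 is odd.
So 15072 = 2^5 · 471.

471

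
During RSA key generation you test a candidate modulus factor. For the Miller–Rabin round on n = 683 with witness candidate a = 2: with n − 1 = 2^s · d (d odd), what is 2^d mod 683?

682

n − 1 = 682 = 2^1 · 341, so s = 1 and d = 341.
2^341 mod 683 = 682.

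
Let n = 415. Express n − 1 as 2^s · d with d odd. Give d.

Halving: 414 → 207; 207 is odd.
So 414 = 2^1 · 207.

207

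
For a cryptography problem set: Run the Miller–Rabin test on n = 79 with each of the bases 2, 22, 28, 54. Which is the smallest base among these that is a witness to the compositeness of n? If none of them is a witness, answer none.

n − 1 = 78 = 2^1 · 39, so s = 1 and d = 39.
Base 2: x_0 = 2^39 mod 79 = 1. x_0 = 1, so 2 is not a witness.
Base 22: x_0 = 22^39 mod 79 = 1. x_0 = 1, so 22 is not a witness.
Base 28: x_0 = 28^39 mod 79 = 78. x_0 = 78 ≡ −1, so 28 is not a witness.
Base 54: x_0 = 54^39 mod 79 = 78. x_0 = 78 ≡ −1, so 54 is not a witness.
No listed base is a witness for 79.

none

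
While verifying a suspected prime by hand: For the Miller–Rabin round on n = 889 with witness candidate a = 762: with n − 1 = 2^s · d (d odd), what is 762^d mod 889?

762

n − 1 = 888 = 2^3 · 111, so s = 3 and d = 111.
Repeated squaring mod 889: 762^1 ≡ 762, 762^2 ≡ 127, 762^4 ≡ 127, 762^8 ≡ 127, 762^16 ≡ 127, 762^32 ≡ 127, 762^64 ≡ 127.
111 = 64 + 32 + 8 + 4 + 2 + 1, so 762^111 ≡ 127·127·127·127·127·762 ≡ 762 (mod 889).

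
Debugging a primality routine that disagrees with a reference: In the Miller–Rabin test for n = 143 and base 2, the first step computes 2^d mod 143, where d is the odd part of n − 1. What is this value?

46

n − 1 = 142 = 2^1 · 71, so s = 1 and d = 71.
2^71 mod 143 = 46.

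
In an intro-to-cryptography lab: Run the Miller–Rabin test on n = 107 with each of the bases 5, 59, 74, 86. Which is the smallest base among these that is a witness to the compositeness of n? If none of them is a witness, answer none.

n − 1 = 106 = 2^1 · 53, so s = 1 and d = 53.
Base 5: x_0 = 5^53 mod 107 = 106. x_0 = 106 ≡ −1, so 5 is not a witness.
Base 59: x_0 = 59^53 mod 107 = 106. x_0 = 106 ≡ −1, so 59 is not a witness.
Base 74: x_0 = 74^53 mod 107 = 106. x_0 = 106 ≡ −1, so 74 is not a witness.
Base 86: x_0 = 86^53 mod 107 = 1. x_0 = 1, so 86 is not a witness.
No listed base is a witness for 107.

none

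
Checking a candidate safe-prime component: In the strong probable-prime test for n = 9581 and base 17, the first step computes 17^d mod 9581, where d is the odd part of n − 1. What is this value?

n − 1 = 9580 = 2^2 · 2395, so s = 2 and d = 2395.
Repeated squaring mod 9581: 17^1 ≡ 17, 17^2 ≡ 289, 17^4 ≡ 6873, 17^8 ≡ 3799, 17^16 ≡ 3415, 17^32 ≡ 2148, 17^64 ≡ 5443, 17^128 ≡ 1797, 17^256 ≡ 412, 17^512 ≡ 6867, 17^1024 ≡ 7588, 17^2048 ≡ 5515.
2395 = 2048 + 256 + 64 + 16 + 8 + 2 + 1, so 17^2395 ≡ 5515·412·5443·3415·3799·289·17 ≡ 5048 (mod 9581).

5048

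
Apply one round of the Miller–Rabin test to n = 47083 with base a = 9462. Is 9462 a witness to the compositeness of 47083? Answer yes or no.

no

n − 1 = 47082 = 2^1 · 23541, so s = 1 and d = 23541.
x_0 = 9462^23541 mod 47083 = 47082.
x_0 = 47082 ≡ −1, so 9462 is not a witness.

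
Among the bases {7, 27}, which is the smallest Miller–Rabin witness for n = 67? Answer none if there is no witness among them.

none

n − 1 = 66 = 2^1 · 33, so s = 1 and d = 33.
Base 7: x_0 = 7^33 mod 67 = 66. x_0 = 66 ≡ −1, so 7 is not a witness.
Base 27: x_0 = 27^33 mod 67 = 66. x_0 = 66 ≡ −1, so 27 is not a witness.
No listed base is a witness for 67.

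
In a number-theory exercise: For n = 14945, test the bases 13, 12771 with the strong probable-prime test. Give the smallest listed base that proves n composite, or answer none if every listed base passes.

n − 1 = 14944 = 2^5 · 467, so s = 5 and d = 467.
Base 13: x_0 = 13^467 mod 14945 = 657. x_0 is neither 1 nor 14944, so continue squaring. x_1 = 657^2 mod 14945 = 13189. x_2 = 13189^2 mod 14945 = 4866. x_3 = 4866^2 mod 14945 = 5076. x_4 = 5076^2 mod 14945 = 596. Reached i = s−1 = 4 without hitting −1: 13 is a Miller–Rabin witness and 14945 is composite.
Base 12771: x_0 = 12771^467 mod 14945 = 3351. x_0 is neither 1 nor 14944, so continue squaring. x_1 = 3351^2 mod 14945 = 5506. x_2 = 5506^2 mod 14945 = 7576. x_3 = 7576^2 mod 14945 = 6976. x_4 = 6976^2 mod 14945 = 3656. Reached i = s−1 = 4 without hitting −1: 12771 is a Miller–Rabin witness and 14945 is composite.
The smallest witness among the given bases is 13.

13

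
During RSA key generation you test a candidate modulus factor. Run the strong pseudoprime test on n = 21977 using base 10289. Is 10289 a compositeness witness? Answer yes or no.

no

n − 1 = 21976 = 2^3 · 2747, so s = 3 and d = 2747.
x_0 = 10289^2747 mod 21977 = 10851.
x_0 is neither 1 nor 21976, so continue squaring.
x_1 = 10851^2 mod 21977 = 13412.
x_2 = 13412^2 mod 21977 = 21976.
x_2 ≡ −1, so 10289 is not a witness.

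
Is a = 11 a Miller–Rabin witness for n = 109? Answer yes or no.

n − 1 = 108 = 2^2 · 27, so s = 2 and d = 27.
x_0 = 11^27 mod 109 = 76.
x_0 is neither 1 nor 108, so continue squaring.
x_1 = 76^2 mod 109 = 108.
x_1 ≡ −1, so 11 is not a witness.

no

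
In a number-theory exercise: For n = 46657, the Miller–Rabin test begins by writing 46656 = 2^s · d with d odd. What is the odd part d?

729

Halving: 46656 → 23328 → 11664 → 5832 → 2916 → 1458 → 729; 729 is odd.
So 46656 = 2^6 · 729.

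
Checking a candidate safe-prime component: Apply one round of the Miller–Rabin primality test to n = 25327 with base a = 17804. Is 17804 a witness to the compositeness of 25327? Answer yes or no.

yes

n − 1 = 25326 = 2^1 · 12663, so s = 1 and d = 12663.
x_0 = 17804^12663 mod 25327 = 7696.
x_0 ∉ {1, 25326} and s = 1, so 17804 is a Miller–Rabin witness and 25327 is composite.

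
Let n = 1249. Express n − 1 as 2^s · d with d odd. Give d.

Halving: 1248 → 624 → 312 → 156 → 78 → 39; 39 is odd.
So 1248 = 2^5 · 39.

39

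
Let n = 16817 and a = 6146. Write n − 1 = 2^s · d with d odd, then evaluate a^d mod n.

n − 1 = 16816 = 2^4 · 1051, so s = 4 and d = 1051.
6146^1051 mod 16817 = 16547.

16547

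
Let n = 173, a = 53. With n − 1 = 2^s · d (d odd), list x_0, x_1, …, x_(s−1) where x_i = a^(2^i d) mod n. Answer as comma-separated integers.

n − 1 = 172 = 2^2 · 43, so s = 2 and d = 43.
x_0 = 53^43 mod 173 = 93.
x_1 = 93^2 mod 173 = 172.

93, 172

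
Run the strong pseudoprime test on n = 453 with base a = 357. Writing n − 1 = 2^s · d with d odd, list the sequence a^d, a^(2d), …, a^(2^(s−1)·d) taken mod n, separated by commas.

333, 357

n − 1 = 452 = 2^2 · 113, so s = 2 and d = 113.
x_0 = 357^113 mod 453 = 333.
x_1 = 333^2 mod 453 = 357.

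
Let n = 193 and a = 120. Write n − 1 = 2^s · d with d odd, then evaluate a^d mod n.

71

n − 1 = 192 = 2^6 · 3, so s = 6 and d = 3.
120^3 mod 193 = 71.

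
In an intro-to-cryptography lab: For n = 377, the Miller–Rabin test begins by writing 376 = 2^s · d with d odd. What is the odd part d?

47

Halving: 376 → 188 → 94 → 47; 47 is odd.
So 376 = 2^3 · 47.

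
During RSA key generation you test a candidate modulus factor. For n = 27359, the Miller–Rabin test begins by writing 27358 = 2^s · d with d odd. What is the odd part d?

Halving: 27358 → 13679; 13679 is odd.
So 27358 = 2^1 · 13679.

13679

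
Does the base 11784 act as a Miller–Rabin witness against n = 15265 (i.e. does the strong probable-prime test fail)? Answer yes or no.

n − 1 = 15264 = 2^5 · 477, so s = 5 and d = 477.
x_0 = 11784^477 mod 15265 = 6624.
x_0 is neither 1 nor 15264, so continue squaring.
x_1 = 6624^2 mod 15265 = 5766.
x_2 = 5766^2 mod 15265 = 14851.
x_3 = 14851^2 mod 15265 = 3481.
x_4 = 3481^2 mod 15265 = 12216.
Reached i = s−1 = 4 without hitting −1: 11784 is a Miller–Rabin witness and 15265 is composite.

yes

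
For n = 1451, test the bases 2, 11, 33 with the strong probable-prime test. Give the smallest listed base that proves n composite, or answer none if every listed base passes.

none

n − 1 = 1450 = 2^1 · 725, so s = 1 and d = 725.
Base 2: x_0 = 2^725 mod 1451 = 1450. x_0 = 1450 ≡ −1, so 2 is not a witness.
Base 11: x_0 = 11^725 mod 1451 = 1. x_0 = 1, so 11 is not a witness.
Base 33: x_0 = 33^725 mod 1451 = 1. x_0 = 1, so 33 is not a witness.
No listed base is a witness for 1451.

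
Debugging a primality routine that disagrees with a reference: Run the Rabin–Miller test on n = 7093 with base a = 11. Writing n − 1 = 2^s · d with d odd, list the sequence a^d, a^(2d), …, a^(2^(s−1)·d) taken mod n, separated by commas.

417, 3657

n − 1 = 7092 = 2^2 · 1773, so s = 2 and d = 1773.
x_0 = 11^1773 mod 7093 = 417.
x_1 = 417^2 mod 7093 = 3657.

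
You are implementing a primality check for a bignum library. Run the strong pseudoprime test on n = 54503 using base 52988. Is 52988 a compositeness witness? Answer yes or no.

no

n − 1 = 54502 = 2^1 · 27251, so s = 1 and d = 27251.
x_0 = 52988^27251 mod 54503 = 1.
x_0 = 1, so 52988 is not a witness.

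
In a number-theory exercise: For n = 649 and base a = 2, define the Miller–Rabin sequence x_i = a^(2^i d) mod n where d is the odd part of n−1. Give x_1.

26

n − 1 = 648 = 2^3 · 81, so s = 3 and d = 81.
By repeated squaring, 2^81 ≡ 519 (mod 649).
x_0 = 519.
x_1 = 519^2 mod 649 = 26.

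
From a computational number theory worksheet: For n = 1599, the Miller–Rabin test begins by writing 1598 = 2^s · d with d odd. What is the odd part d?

Halving: 1598 → 799; 799 is odd.
So 1598 = 2^1 · 799.

799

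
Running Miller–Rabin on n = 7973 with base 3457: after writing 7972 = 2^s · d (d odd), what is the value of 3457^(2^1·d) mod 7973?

1940

n − 1 = 7972 = 2^2 · 1993, so s = 2 and d = 1993.
x_0 = 3457^1993 mod 7973 = 3275.
x_1 = 3275^2 mod 7973 = 1940.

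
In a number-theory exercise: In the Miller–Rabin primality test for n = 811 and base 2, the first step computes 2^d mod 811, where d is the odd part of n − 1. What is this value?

810

n − 1 = 810 = 2^1 · 405, so s = 1 and d = 405.
2^405 mod 811 = 810.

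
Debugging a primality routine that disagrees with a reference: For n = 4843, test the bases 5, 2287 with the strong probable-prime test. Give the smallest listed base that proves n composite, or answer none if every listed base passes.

n − 1 = 4842 = 2^1 · 2421, so s = 1 and d = 2421.
Base 5: x_0 = 5^2421 mod 4843 = 876. x_0 ∉ {1, 4842} and s = 1, so 5 is a Miller–Rabin witness and 4843 is composite.
Base 2287: x_0 = 2287^2421 mod 4843 = 2733. x_0 ∉ {1, 4842} and s = 1, so 2287 is a Miller–Rabin witness and 4843 is composite.
The smallest witness among the given bases is 5.

5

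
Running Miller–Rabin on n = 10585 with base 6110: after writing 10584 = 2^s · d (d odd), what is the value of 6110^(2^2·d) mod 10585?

4525

n − 1 = 10584 = 2^3 · 1323, so s = 3 and d = 1323.
By repeated squaring, 6110^1323 ≡ 2930 (mod 10585).
x_0 = 2930.
x_1 = 2930^2 mod 10585 = 465.
x_2 = 465^2 mod 10585 = 4525.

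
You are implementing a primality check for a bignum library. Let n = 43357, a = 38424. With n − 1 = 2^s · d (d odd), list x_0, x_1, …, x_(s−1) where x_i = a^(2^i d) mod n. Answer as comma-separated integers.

n − 1 = 43356 = 2^2 · 10839, so s = 2 and d = 10839.
x_0 = 38424^10839 mod 43357 = 38905.
x_1 = 38905^2 mod 43357 = 6155.

38905, 6155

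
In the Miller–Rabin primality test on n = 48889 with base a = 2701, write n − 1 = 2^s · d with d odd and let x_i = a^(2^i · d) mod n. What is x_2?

n − 1 = 48888 = 2^3 · 6111, so s = 3 and d = 6111.
Repeated squaring mod 48889: 2701^1 ≡ 2701, 2701^2 ≡ 10940, 2701^4 ≡ 3328, 2701^8 ≡ 26670, 2701^16 ≡ 2839, 2701^32 ≡ 42125, 2701^64 ≡ 40481, 2701^128 ≡ 970, 2701^256 ≡ 12009, 2701^512 ≡ 42420, 2701^1024 ≡ 47866, 2701^2048 ≡ 19860, 2701^4096 ≡ 32037.
6111 = 4096 + 1024 + 512 + 256 + 128 + 64 + 16 + 8 + 4 + 2 + 1, so 2701^6111 ≡ 32037·47866·42420·12009·970·40481·2839·26670·3328·10940·2701 ≡ 35326 (mod 48889).
x_0 = 35326.
x_1 = 35326^2 mod 48889 = 34551.
x_2 = 34551^2 mod 48889 = 48888.

48888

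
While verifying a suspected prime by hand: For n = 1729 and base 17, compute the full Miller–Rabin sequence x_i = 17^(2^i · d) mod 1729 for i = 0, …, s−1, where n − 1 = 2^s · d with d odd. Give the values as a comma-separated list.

818, 1, 1, 1, 1, 1

n − 1 = 1728 = 2^6 · 27, so s = 6 and d = 27.
x_0 = 17^27 mod 1729 = 818.
x_1 = 818^2 mod 1729 = 1.
x_2 = 1^2 mod 1729 = 1.
x_3 = 1^2 mod 1729 = 1.
x_4 = 1^2 mod 1729 = 1.
x_5 = 1^2 mod 1729 = 1.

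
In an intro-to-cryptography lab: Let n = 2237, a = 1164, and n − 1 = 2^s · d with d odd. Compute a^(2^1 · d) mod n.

n − 1 = 2236 = 2^2 · 559, so s = 2 and d = 559.
x_0 = 1164^559 mod 2237 = 1021.
x_1 = 1021^2 mod 2237 = 2236.

2236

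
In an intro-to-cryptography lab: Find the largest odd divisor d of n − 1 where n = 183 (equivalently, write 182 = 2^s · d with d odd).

91

Halving: 182 → 91; 91 is odd.
So 182 = 2^1 · 91.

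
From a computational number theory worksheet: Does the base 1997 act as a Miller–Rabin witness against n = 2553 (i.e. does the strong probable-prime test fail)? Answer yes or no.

n − 1 = 2552 = 2^3 · 319, so s = 3 and d = 319.
x_0 = 1997^319 mod 2553 = 2552.
x_0 = 2552 ≡ −1, so 1997 is not a witness.

no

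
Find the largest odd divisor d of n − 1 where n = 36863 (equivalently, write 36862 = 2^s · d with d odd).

18431

Halving: 36862 → 18431; 18431 is odd.
So 36862 = 2^1 · 18431.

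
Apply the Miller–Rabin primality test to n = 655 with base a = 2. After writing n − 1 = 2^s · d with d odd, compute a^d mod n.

258

n − 1 = 654 = 2^1 · 327, so s = 1 and d = 327.
2^327 mod 655 = 258.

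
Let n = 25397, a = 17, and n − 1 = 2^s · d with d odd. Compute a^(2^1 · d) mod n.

1996

n − 1 = 25396 = 2^2 · 6349, so s = 2 and d = 6349.
x_0 = 17^6349 mod 25397 = 24615.
x_1 = 24615^2 mod 25397 = 1996.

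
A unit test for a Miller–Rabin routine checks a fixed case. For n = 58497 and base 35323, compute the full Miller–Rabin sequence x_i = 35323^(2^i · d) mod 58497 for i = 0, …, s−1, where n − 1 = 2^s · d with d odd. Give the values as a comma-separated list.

56749, 13660, 48667, 50353, 47635, 53092, 24022

n − 1 = 58496 = 2^7 · 457, so s = 7 and d = 457.
x_0 = 35323^457 mod 58497 = 56749.
x_1 = 56749^2 mod 58497 = 13660.
x_2 = 13660^2 mod 58497 = 48667.
x_3 = 48667^2 mod 58497 = 50353.
x_4 = 50353^2 mod 58497 = 47635.
x_5 = 47635^2 mod 58497 = 53092.
x_6 = 53092^2 mod 58497 = 24022.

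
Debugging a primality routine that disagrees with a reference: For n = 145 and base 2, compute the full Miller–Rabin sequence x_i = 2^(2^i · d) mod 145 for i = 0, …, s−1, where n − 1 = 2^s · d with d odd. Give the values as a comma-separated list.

n − 1 = 144 = 2^4 · 9, so s = 4 and d = 9.
x_0 = 2^9 mod 145 = 77.
x_1 = 77^2 mod 145 = 129.
x_2 = 129^2 mod 145 = 111.
x_3 = 111^2 mod 145 = 141.

77, 129, 111, 141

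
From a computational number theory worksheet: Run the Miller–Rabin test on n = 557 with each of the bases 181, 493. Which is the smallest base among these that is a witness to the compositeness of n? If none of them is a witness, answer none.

n − 1 = 556 = 2^2 · 139, so s = 2 and d = 139.
Base 181: x_0 = 181^139 mod 557 = 556. x_0 = 556 ≡ −1, so 181 is not a witness.
Base 493: x_0 = 493^139 mod 557 = 1. x_0 = 1, so 493 is not a witness.
No listed base is a witness for 557.

none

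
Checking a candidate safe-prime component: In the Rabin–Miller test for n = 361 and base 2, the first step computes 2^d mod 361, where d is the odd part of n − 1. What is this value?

37

n − 1 = 360 = 2^3 · 45, so s = 3 and d = 45.
2^45 mod 361 = 37.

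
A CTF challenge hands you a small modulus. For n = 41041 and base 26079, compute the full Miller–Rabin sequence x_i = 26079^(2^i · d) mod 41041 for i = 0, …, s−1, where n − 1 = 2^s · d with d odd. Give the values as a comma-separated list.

7008, 27028, 24025, 1

n − 1 = 41040 = 2^4 · 2565, so s = 4 and d = 2565.
x_0 = 26079^2565 mod 41041 = 7008.
x_1 = 7008^2 mod 41041 = 27028.
x_2 = 27028^2 mod 41041 = 24025.
x_3 = 24025^2 mod 41041 = 1.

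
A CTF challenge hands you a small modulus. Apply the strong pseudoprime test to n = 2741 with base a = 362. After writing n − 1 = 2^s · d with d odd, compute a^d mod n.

2740

n − 1 = 2740 = 2^2 · 685, so s = 2 and d = 685.
Repeated squaring mod 2741: 362^1 ≡ 362, 362^2 ≡ 2217, 362^4 ≡ 476, 362^8 ≡ 1814, 362^16 ≡ 1396, 362^32 ≡ 2706, 362^64 ≡ 1225, 362^128 ≡ 1298, 362^256 ≡ 1830, 362^512 ≡ 2139.
685 = 512 + 128 + 32 + 8 + 4 + 1, so 362^685 ≡ 2139·1298·2706·1814·476·362 ≡ 2740 (mod 2741).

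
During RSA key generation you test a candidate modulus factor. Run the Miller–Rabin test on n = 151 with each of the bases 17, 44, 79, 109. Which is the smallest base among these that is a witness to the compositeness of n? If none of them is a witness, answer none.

none

n − 1 = 150 = 2^1 · 75, so s = 1 and d = 75.
Base 17: x_0 = 17^75 mod 151 = 1. x_0 = 1, so 17 is not a witness.
Base 44: x_0 = 44^75 mod 151 = 1. x_0 = 1, so 44 is not a witness.
Base 79: x_0 = 79^75 mod 151 = 150. x_0 = 150 ≡ −1, so 79 is not a witness.
Base 109: x_0 = 109^75 mod 151 = 150. x_0 = 150 ≡ −1, so 109 is not a witness.
No listed base is a witness for 151.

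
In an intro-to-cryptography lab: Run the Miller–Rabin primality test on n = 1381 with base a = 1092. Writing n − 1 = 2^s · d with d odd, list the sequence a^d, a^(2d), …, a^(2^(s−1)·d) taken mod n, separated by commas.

1380, 1

n − 1 = 1380 = 2^2 · 345, so s = 2 and d = 345.
x_0 = 1092^345 mod 1381 = 1380.
x_1 = 1380^2 mod 1381 = 1.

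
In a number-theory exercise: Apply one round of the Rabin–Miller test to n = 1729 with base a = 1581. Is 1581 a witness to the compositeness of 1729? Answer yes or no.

n − 1 = 1728 = 2^6 · 27, so s = 6 and d = 27.
x_0 = 1581^27 mod 1729 = 1084.
x_0 is neither 1 nor 1728, so continue squaring.
x_1 = 1084^2 mod 1729 = 1065.
x_2 = 1065^2 mod 1729 = 1.
x_2 = 1 but x_1 ≠ ±1, a nontrivial square root of 1 — 1581 is a witness and 1729 is composite.

yes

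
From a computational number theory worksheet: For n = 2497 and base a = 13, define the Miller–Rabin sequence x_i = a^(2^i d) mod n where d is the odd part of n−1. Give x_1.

n − 1 = 2496 = 2^6 · 39, so s = 6 and d = 39.
x_0 = 13^39 mod 2497 = 2206.
x_1 = 2206^2 mod 2497 = 2280.

2280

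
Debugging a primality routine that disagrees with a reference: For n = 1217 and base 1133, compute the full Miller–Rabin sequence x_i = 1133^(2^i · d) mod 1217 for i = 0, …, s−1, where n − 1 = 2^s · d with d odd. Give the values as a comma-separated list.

540, 737, 387, 78, 1216, 1

n − 1 = 1216 = 2^6 · 19, so s = 6 and d = 19.
x_0 = 1133^19 mod 1217 = 540.
x_1 = 540^2 mod 1217 = 737.
x_2 = 737^2 mod 1217 = 387.
x_3 = 387^2 mod 1217 = 78.
x_4 = 78^2 mod 1217 = 1216.
x_5 = 1216^2 mod 1217 = 1.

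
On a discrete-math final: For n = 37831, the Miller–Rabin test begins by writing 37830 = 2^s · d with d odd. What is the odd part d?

Halving: 37830 → 18915; 18915 is odd.
So 37830 = 2^1 · 18915.

18915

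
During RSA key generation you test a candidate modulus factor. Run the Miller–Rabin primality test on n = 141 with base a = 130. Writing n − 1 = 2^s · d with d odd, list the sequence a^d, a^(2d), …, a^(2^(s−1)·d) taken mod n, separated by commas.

n − 1 = 140 = 2^2 · 35, so s = 2 and d = 35.
x_0 = 130^35 mod 141 = 100.
x_1 = 100^2 mod 141 = 130.

100, 130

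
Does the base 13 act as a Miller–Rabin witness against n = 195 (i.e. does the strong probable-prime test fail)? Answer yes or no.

n − 1 = 194 = 2^1 · 97, so s = 1 and d = 97.
x_0 = 13^97 mod 195 = 13.
x_0 ∉ {1, 194} and s = 1, so 13 is a Miller–Rabin witness and 195 is composite.

yes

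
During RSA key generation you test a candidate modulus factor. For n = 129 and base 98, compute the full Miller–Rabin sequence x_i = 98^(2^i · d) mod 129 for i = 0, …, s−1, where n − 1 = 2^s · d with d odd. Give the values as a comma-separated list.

98, 58, 10, 100, 67, 103, 31

n − 1 = 128 = 2^7 · 1, so s = 7 and d = 1.
x_0 = 98^1 mod 129 = 98.
x_1 = 98^2 mod 129 = 58.
x_2 = 58^2 mod 129 = 10.
x_3 = 10^2 mod 129 = 100.
x_4 = 100^2 mod 129 = 67.
x_5 = 67^2 mod 129 = 103.
x_6 = 103^2 mod 129 = 31.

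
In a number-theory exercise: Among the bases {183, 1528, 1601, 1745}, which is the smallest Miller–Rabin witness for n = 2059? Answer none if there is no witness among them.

none

n − 1 = 2058 = 2^1 · 1029, so s = 1 and d = 1029.
Base 183: x_0 = 183^1029 mod 2059 = 2058. x_0 = 2058 ≡ −1, so 183 is not a witness.
Base 1528: x_0 = 1528^1029 mod 2059 = 1. x_0 = 1, so 1528 is not a witness.
Base 1601: x_0 = 1601^1029 mod 2059 = 2058. x_0 = 2058 ≡ −1, so 1601 is not a witness.
Base 1745: x_0 = 1745^1029 mod 2059 = 2058. x_0 = 2058 ≡ −1, so 1745 is not a witness.
No listed base is a witness for 2059.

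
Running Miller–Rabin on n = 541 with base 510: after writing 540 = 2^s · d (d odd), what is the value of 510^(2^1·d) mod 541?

n − 1 = 540 = 2^2 · 135, so s = 2 and d = 135.
x_0 = 510^135 mod 541 = 1.
x_1 = 1^2 mod 541 = 1.

1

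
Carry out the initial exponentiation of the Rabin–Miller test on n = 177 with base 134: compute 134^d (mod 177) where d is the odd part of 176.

95

n − 1 = 176 = 2^4 · 11, so s = 4 and d = 11.
Repeated squaring mod 177: 134^1 ≡ 134, 134^2 ≡ 79, 134^4 ≡ 46, 134^8 ≡ 169.
11 = 8 + 2 + 1, so 134^11 ≡ 169·79·134 ≡ 95 (mod 177).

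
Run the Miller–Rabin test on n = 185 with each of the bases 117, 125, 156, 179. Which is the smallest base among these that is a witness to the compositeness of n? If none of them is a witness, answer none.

n − 1 = 184 = 2^3 · 23, so s = 3 and d = 23.
Base 117: x_0 = 117^23 mod 185 = 68. x_0 is neither 1 nor 184, so continue squaring. x_1 = 68^2 mod 185 = 184. x_1 ≡ −1, so 117 is not a witness.
Base 125: x_0 = 125^23 mod 185 = 45. x_0 is neither 1 nor 184, so continue squaring. x_1 = 45^2 mod 185 = 175. x_2 = 175^2 mod 185 = 100. Reached i = s−1 = 2 without hitting −1: 125 is a Miller–Rabin witness and 185 is composite.
Base 156: x_0 = 156^23 mod 185 = 51. x_0 is neither 1 nor 184, so continue squaring. x_1 = 51^2 mod 185 = 11. x_2 = 11^2 mod 185 = 121. Reached i = s−1 = 2 without hitting −1: 156 is a Miller–Rabin witness and 185 is composite.
Base 179: x_0 = 179^23 mod 185 = 154. x_0 is neither 1 nor 184, so continue squaring. x_1 = 154^2 mod 185 = 36. x_2 = 36^2 mod 185 = 1. x_2 = 1 but x_1 ≠ ±1, a nontrivial square root of 1 — 179 is a witness and 185 is composite.
The smallest witness among the given bases is 125.

125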